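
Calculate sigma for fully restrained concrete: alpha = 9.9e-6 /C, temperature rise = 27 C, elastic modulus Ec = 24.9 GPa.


sigma = alpha * dT * Ec
= 9.9e-6 * 27 * 24.9 * 1000
= 6.656 MPa

6.656


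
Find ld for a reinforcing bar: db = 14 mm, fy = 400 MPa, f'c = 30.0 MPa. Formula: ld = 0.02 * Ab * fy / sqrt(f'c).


Ab = pi * 14^2 / 4 = 153.938 mm2
ld = 0.02 * 153.938 * 400 / sqrt(30.0)
= 224.8 mm

224.8


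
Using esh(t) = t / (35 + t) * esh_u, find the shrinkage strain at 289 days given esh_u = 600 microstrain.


esh(289) = 289 / (35 + 289) * 600
= 289 / 324 * 600
= 535.2 microstrain

535.2


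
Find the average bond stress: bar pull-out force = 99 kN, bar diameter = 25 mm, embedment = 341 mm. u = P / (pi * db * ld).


u = P / (pi * db * ld)
= 99 * 1000 / (pi * 25 * 341)
= 3.697 MPa

3.697


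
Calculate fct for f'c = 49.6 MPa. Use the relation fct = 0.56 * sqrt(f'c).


fct = 0.56 * sqrt(49.6)
= 0.56 * 7.043
= 3.944 MPa

3.944


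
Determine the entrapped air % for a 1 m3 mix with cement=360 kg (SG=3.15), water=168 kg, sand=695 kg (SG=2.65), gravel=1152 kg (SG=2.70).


Vol cement = 360 / (3.15 * 1000) = 0.114286 m3
Vol water = 168 / 1000 = 0.168 m3
Vol sand = 695 / (2.65 * 1000) = 0.262264 m3
Vol gravel = 1152 / (2.70 * 1000) = 0.426667 m3
Total solid + water volume = 0.971217 m3
Air = (1 - 0.971217) * 100 = 2.88%

2.88


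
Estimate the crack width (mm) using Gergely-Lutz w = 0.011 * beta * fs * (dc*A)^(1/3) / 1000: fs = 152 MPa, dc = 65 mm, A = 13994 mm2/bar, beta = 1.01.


w = 0.011 * beta * fs * (dc * A)^(1/3) / 1000
= 0.011 * 1.01 * 152 * (65 * 13994)^(1/3) / 1000
= 0.164 mm

0.164


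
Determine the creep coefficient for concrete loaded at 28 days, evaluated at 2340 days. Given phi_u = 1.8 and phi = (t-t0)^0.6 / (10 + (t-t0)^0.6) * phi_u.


dt = 2340 - 28 = 2312
phi = 2312^0.6 / (10 + 2312^0.6) * 1.8
= 1.643

1.643


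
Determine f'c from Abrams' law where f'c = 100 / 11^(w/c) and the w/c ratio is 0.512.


f'c = 100 / 11^0.512
= 100 / 3.413
= 29.3 MPa

29.3


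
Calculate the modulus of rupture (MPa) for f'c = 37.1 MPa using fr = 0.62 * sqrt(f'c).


fr = 0.62 * sqrt(37.1)
= 3.776 MPa

3.776


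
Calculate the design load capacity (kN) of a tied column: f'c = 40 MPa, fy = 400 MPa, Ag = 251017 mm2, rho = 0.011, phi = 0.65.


Ast = rho * Ag = 0.011 * 251017 = 2761.187 mm2
phi*Pn = 0.65 * 0.80 * (0.85 * 40 * (251017 - 2761.187) + 400 * 2761.187) / 1000
= 4963.49 kN

4963.49


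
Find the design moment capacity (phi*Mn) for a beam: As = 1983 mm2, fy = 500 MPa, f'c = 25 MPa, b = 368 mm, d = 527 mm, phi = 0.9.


a = As * fy / (0.85 * f'c * b)
= 1983 * 500 / (0.85 * 25 * 368)
= 126.7903 mm
Mn = As * fy * (d - a/2) / 10^6
= 459.6642 kN-m
phi*Mn = 0.9 * 459.6642 = 413.7 kN-m

413.7


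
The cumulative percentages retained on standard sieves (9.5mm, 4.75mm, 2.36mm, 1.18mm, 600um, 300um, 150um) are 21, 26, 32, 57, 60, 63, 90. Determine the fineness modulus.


FM = sum(cumulative % retained) / 100
= 349 / 100
= 3.49

3.49


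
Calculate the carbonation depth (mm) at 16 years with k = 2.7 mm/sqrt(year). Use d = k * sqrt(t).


depth = k * sqrt(t)
= 2.7 * sqrt(16)
= 10.8 mm

10.8


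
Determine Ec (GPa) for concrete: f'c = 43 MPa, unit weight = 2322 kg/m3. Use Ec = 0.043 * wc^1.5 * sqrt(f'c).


Ec = 0.043 * 2322^1.5 * sqrt(43) / 1000
= 31.55 GPa

31.55


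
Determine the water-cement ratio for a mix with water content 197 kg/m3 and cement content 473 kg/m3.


w/c = water / cement
w/c = 197 / 473 = 0.416

0.416


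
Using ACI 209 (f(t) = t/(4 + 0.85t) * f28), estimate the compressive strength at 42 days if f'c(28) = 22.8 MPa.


f(42) = 42 / (4 + 0.85 * 42) * 22.8
= 42 / 39.7 * 22.8
= 24.12 MPa

24.12


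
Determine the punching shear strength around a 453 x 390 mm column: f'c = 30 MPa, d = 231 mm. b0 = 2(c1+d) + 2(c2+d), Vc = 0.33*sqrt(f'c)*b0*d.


b0 = 2*(453 + 231) + 2*(390 + 231) = 2610 mm
Vc = 0.33 * sqrt(30) * 2610 * 231 / 1000
= 1089.75 kN

1089.75


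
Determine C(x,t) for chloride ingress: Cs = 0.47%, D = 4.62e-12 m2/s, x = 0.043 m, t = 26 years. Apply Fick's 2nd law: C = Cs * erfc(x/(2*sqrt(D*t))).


t_seconds = 26 * 365.25 * 24 * 3600 = 820497600.0 s
arg = 0.043 / (2 * sqrt(4.62e-12 * 820497600.0))
= 0.3492
erfc(0.3492) = 0.6214
C = 0.47 * 0.6214 = 0.2921%

0.2921


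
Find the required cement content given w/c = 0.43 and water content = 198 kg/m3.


Cement = water / (w/c)
= 198 / 0.43
= 460.5 kg/m3

460.5


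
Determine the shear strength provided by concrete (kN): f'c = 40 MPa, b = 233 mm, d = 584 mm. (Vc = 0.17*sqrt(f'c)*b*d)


Vc = 0.17 * sqrt(40) * 233 * 584 / 1000
= 146.3 kN

146.3


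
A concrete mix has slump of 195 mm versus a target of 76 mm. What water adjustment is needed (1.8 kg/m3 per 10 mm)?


Difference = 76 - 195 = -119 mm
Water adjustment = -119 * 1.8 / 10 = -21.4 kg/m3

-21.4


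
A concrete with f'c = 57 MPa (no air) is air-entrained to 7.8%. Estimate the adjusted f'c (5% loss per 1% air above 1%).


Strength loss = (7.8 - 1) * 5 = 34.0%
f'c = 57 * (1 - 34.0/100)
= 37.62 MPa

37.62


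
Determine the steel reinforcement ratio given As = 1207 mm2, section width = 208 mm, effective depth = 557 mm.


rho = As / (b * d)
= 1207 / (208 * 557)
= 0.0104

0.0104


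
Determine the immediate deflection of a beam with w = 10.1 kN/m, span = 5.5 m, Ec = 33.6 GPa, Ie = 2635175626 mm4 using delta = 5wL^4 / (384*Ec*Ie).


Convert: L = 5.5 m = 5500 mm, Ec = 33.6 GPa = 33600 MPa
delta = 5 * 10.1 * 5500^4 / (384 * 33600 * 2635175626)
= 1.36 mm

1.36


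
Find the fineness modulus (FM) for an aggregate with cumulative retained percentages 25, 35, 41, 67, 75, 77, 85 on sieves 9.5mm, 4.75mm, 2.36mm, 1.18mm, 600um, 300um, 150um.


FM = sum(cumulative % retained) / 100
= 405 / 100
= 4.05

4.05


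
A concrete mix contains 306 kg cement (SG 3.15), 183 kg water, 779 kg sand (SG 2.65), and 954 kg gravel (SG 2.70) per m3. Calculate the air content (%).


Vol cement = 306 / (3.15 * 1000) = 0.097143 m3
Vol water = 183 / 1000 = 0.183 m3
Vol sand = 779 / (2.65 * 1000) = 0.293962 m3
Vol gravel = 954 / (2.70 * 1000) = 0.353333 m3
Total solid + water volume = 0.927438 m3
Air = (1 - 0.927438) * 100 = 7.26%

7.26


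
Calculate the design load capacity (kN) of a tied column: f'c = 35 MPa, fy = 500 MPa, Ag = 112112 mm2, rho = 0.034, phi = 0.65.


Ast = rho * Ag = 0.034 * 112112 = 3811.808 mm2
phi*Pn = 0.65 * 0.80 * (0.85 * 35 * (112112 - 3811.808) + 500 * 3811.808) / 1000
= 2666.47 kN

2666.47


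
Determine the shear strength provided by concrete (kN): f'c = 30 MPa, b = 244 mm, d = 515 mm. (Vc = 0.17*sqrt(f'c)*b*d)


Vc = 0.17 * sqrt(30) * 244 * 515 / 1000
= 117.01 kN

117.01


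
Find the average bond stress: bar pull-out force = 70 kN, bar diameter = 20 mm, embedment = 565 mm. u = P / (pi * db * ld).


u = P / (pi * db * ld)
= 70 * 1000 / (pi * 20 * 565)
= 1.972 MPa

1.972


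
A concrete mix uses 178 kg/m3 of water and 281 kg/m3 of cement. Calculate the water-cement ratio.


w/c = water / cement
w/c = 178 / 281 = 0.633

0.633


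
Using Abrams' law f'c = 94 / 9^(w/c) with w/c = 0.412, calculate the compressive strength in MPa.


f'c = 94 / 9^0.412
= 94 / 2.473
= 38.02 MPa

38.02


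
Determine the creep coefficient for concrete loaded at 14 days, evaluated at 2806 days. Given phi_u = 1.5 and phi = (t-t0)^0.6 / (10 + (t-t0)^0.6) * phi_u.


dt = 2806 - 14 = 2792
phi = 2792^0.6 / (10 + 2792^0.6) * 1.5
= 1.382

1.382


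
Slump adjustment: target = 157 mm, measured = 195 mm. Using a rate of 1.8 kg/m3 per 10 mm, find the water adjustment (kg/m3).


Difference = 157 - 195 = -38 mm
Water adjustment = -38 * 1.8 / 10 = -6.8 kg/m3

-6.8


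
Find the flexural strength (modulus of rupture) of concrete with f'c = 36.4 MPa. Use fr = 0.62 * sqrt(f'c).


fr = 0.62 * sqrt(36.4)
= 3.741 MPa

3.741


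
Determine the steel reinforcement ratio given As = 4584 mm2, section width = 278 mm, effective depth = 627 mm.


rho = As / (b * d)
= 4584 / (278 * 627)
= 0.0263

0.0263


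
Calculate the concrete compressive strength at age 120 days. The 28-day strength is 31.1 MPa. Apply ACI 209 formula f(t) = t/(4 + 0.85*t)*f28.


f(120) = 120 / (4 + 0.85 * 120) * 31.1
= 120 / 106.0 * 31.1
= 35.21 MPa

35.21


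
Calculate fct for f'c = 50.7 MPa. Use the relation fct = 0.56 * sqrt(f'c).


fct = 0.56 * sqrt(50.7)
= 0.56 * 7.12
= 3.987 MPa

3.987


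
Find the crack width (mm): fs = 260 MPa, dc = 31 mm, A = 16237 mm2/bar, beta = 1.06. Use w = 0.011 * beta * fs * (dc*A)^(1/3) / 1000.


w = 0.011 * beta * fs * (dc * A)^(1/3) / 1000
= 0.011 * 1.06 * 260 * (31 * 16237)^(1/3) / 1000
= 0.241 mm

0.241


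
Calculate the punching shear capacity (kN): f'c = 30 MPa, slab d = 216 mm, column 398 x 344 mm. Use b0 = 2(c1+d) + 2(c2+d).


b0 = 2*(398 + 216) + 2*(344 + 216) = 2348 mm
Vc = 0.33 * sqrt(30) * 2348 * 216 / 1000
= 916.7 kN

916.7


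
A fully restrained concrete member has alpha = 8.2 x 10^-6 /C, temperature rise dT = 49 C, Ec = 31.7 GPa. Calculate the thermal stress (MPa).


sigma = alpha * dT * Ec
= 8.2e-6 * 49 * 31.7 * 1000
= 12.737 MPa

12.737


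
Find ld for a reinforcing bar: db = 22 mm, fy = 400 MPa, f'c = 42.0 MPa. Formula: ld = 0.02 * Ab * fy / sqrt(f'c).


Ab = pi * 22^2 / 4 = 380.133 mm2
ld = 0.02 * 380.133 * 400 / sqrt(42.0)
= 469.2 mm

469.2


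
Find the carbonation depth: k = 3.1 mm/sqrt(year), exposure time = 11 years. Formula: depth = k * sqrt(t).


depth = k * sqrt(t)
= 3.1 * sqrt(11)
= 10.28 mm

10.28


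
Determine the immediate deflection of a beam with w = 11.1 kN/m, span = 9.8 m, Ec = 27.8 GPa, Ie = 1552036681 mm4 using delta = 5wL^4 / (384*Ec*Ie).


Convert: L = 9.8 m = 9800 mm, Ec = 27.8 GPa = 27800 MPa
delta = 5 * 11.1 * 9800^4 / (384 * 27800 * 1552036681)
= 30.9 mm

30.9


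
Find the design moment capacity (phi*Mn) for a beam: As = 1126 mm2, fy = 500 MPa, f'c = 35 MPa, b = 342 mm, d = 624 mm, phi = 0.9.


a = As * fy / (0.85 * f'c * b)
= 1126 * 500 / (0.85 * 35 * 342)
= 55.3344 mm
Mn = As * fy * (d - a/2) / 10^6
= 335.7354 kN-m
phi*Mn = 0.9 * 335.7354 = 302.16 kN-m

302.16


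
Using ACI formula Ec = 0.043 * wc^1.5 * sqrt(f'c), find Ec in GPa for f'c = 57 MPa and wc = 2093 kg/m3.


Ec = 0.043 * 2093^1.5 * sqrt(57) / 1000
= 31.09 GPa

31.09


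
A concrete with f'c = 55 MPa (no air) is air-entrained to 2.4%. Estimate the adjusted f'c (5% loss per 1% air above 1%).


Strength loss = (2.4 - 1) * 5 = 7.0%
f'c = 55 * (1 - 7.0/100)
= 51.15 MPa

51.15


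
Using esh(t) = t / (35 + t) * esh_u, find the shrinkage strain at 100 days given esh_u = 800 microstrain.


esh(100) = 100 / (35 + 100) * 800
= 100 / 135 * 800
= 592.6 microstrain

592.6


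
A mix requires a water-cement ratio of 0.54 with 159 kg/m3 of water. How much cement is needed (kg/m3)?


Cement = water / (w/c)
= 159 / 0.54
= 294.4 kg/m3

294.4


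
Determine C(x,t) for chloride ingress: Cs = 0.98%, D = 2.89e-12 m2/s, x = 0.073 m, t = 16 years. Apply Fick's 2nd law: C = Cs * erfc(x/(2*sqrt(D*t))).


t_seconds = 16 * 365.25 * 24 * 3600 = 504921600.0 s
arg = 0.073 / (2 * sqrt(2.89e-12 * 504921600.0))
= 0.9555
erfc(0.9555) = 0.1766
C = 0.98 * 0.1766 = 0.1731%

0.1731


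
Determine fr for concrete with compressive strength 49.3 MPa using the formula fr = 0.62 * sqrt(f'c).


fr = 0.62 * sqrt(49.3)
= 4.353 MPa

4.353


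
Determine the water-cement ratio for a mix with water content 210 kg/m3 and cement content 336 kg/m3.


w/c = water / cement
w/c = 210 / 336 = 0.625

0.625


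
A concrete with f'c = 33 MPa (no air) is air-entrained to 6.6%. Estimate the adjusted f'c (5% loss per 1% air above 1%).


Strength loss = (6.6 - 1) * 5 = 28.0%
f'c = 33 * (1 - 28.0/100)
= 23.76 MPa

23.76


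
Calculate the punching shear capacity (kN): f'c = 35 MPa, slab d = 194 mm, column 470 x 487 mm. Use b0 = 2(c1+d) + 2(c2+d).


b0 = 2*(470 + 194) + 2*(487 + 194) = 2690 mm
Vc = 0.33 * sqrt(35) * 2690 * 194 / 1000
= 1018.83 kN

1018.83


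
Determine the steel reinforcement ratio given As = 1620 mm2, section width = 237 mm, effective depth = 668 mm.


rho = As / (b * d)
= 1620 / (237 * 668)
= 0.0102

0.0102


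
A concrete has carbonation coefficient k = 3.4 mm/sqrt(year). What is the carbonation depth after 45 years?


depth = k * sqrt(t)
= 3.4 * sqrt(45)
= 22.81 mm

22.81


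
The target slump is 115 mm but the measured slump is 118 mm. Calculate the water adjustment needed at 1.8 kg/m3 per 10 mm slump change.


Difference = 115 - 118 = -3 mm
Water adjustment = -3 * 1.8 / 10 = -0.5 kg/m3

-0.5


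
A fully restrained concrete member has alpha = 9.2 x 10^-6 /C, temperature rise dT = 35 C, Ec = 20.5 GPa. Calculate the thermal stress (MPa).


sigma = alpha * dT * Ec
= 9.2e-6 * 35 * 20.5 * 1000
= 6.601 MPa

6.601


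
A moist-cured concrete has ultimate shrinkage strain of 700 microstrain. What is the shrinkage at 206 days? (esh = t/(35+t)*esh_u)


esh(206) = 206 / (35 + 206) * 700
= 206 / 241 * 700
= 598.3 microstrain

598.3


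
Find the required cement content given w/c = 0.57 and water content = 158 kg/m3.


Cement = water / (w/c)
= 158 / 0.57
= 277.2 kg/m3

277.2


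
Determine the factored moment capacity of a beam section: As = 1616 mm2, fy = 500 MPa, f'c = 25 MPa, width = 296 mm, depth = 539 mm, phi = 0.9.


a = As * fy / (0.85 * f'c * b)
= 1616 * 500 / (0.85 * 25 * 296)
= 128.4579 mm
Mn = As * fy * (d - a/2) / 10^6
= 383.615 kN-m
phi*Mn = 0.9 * 383.615 = 345.25 kN-m

345.25


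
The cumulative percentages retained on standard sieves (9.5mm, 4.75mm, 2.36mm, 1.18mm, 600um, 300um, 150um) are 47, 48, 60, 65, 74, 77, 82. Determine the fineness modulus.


FM = sum(cumulative % retained) / 100
= 453 / 100
= 4.53

4.53


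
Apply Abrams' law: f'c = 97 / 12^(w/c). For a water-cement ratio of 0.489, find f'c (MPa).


f'c = 97 / 12^0.489
= 97 / 3.371
= 28.78 MPa

28.78


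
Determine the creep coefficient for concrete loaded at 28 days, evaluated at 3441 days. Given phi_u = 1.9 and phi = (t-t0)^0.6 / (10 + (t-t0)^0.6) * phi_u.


dt = 3441 - 28 = 3413
phi = 3413^0.6 / (10 + 3413^0.6) * 1.9
= 1.766

1.766


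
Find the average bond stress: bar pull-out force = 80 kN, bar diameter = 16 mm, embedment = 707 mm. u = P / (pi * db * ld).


u = P / (pi * db * ld)
= 80 * 1000 / (pi * 16 * 707)
= 2.251 MPa

2.251


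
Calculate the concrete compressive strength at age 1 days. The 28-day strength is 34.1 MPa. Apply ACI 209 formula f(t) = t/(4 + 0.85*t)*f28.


f(1) = 1 / (4 + 0.85 * 1) * 34.1
= 1 / 4.85 * 34.1
= 7.03 MPa

7.03


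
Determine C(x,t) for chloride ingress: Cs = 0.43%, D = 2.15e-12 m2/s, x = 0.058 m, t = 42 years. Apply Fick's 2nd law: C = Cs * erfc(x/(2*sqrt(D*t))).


t_seconds = 42 * 365.25 * 24 * 3600 = 1325419200.0 s
arg = 0.058 / (2 * sqrt(2.15e-12 * 1325419200.0))
= 0.5433
erfc(0.5433) = 0.4423
C = 0.43 * 0.4423 = 0.1902%

0.1902


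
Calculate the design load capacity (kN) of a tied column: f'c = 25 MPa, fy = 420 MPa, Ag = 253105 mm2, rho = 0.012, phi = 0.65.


Ast = rho * Ag = 0.012 * 253105 = 3037.26 mm2
phi*Pn = 0.65 * 0.80 * (0.85 * 25 * (253105 - 3037.26) + 420 * 3037.26) / 1000
= 3426.59 kN

3426.59


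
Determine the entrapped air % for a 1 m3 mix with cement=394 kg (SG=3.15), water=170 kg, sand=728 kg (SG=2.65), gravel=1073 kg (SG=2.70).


Vol cement = 394 / (3.15 * 1000) = 0.125079 m3
Vol water = 170 / 1000 = 0.17 m3
Vol sand = 728 / (2.65 * 1000) = 0.274717 m3
Vol gravel = 1073 / (2.70 * 1000) = 0.397407 m3
Total solid + water volume = 0.967204 m3
Air = (1 - 0.967204) * 100 = 3.28%

3.28


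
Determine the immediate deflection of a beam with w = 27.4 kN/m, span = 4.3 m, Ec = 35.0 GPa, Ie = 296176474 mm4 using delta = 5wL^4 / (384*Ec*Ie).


Convert: L = 4.3 m = 4300 mm, Ec = 35.0 GPa = 35000 MPa
delta = 5 * 27.4 * 4300^4 / (384 * 35000 * 296176474)
= 11.77 mm

11.77


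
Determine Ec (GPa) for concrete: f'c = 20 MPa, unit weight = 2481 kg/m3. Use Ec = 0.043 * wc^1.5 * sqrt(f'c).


Ec = 0.043 * 2481^1.5 * sqrt(20) / 1000
= 23.76 GPa

23.76


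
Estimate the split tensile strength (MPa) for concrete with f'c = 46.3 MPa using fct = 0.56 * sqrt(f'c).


fct = 0.56 * sqrt(46.3)
= 0.56 * 6.804
= 3.81 MPa

3.81


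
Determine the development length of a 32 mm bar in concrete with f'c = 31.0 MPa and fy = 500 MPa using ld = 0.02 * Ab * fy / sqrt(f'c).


Ab = pi * 32^2 / 4 = 804.248 mm2
ld = 0.02 * 804.248 * 500 / sqrt(31.0)
= 1444.5 mm

1444.5


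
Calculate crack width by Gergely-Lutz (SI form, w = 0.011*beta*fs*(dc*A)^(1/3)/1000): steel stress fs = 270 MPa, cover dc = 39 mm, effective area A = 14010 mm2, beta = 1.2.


w = 0.011 * beta * fs * (dc * A)^(1/3) / 1000
= 0.011 * 1.2 * 270 * (39 * 14010)^(1/3) / 1000
= 0.291 mm

0.291


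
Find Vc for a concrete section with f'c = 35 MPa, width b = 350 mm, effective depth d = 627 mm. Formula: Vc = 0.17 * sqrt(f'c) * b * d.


Vc = 0.17 * sqrt(35) * 350 * 627 / 1000
= 220.71 kN

220.71


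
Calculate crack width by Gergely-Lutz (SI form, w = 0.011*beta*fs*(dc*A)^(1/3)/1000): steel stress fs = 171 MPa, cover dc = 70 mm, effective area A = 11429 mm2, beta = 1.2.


w = 0.011 * beta * fs * (dc * A)^(1/3) / 1000
= 0.011 * 1.2 * 171 * (70 * 11429)^(1/3) / 1000
= 0.21 mm

0.21


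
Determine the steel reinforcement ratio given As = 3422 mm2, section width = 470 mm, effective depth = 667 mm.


rho = As / (b * d)
= 3422 / (470 * 667)
= 0.0109

0.0109


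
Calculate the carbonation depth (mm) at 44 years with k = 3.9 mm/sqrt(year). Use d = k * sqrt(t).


depth = k * sqrt(t)
= 3.9 * sqrt(44)
= 25.87 mm

25.87


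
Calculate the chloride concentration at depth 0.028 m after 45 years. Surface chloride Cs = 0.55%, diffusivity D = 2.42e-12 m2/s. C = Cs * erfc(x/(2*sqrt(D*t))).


t_seconds = 45 * 365.25 * 24 * 3600 = 1420092000.0 s
arg = 0.028 / (2 * sqrt(2.42e-12 * 1420092000.0))
= 0.2388
erfc(0.2388) = 0.7356
C = 0.55 * 0.7356 = 0.4046%

0.4046


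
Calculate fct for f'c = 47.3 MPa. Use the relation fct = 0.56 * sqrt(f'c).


fct = 0.56 * sqrt(47.3)
= 0.56 * 6.877
= 3.851 MPa

3.851


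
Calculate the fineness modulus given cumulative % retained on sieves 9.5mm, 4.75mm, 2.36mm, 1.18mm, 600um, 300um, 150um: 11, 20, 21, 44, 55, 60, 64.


FM = sum(cumulative % retained) / 100
= 275 / 100
= 2.75

2.75


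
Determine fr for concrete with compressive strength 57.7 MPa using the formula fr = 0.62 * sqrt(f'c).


fr = 0.62 * sqrt(57.7)
= 4.71 MPa

4.71


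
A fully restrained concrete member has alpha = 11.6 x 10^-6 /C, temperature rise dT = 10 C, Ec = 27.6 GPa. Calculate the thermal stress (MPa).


sigma = alpha * dT * Ec
= 11.6e-6 * 10 * 27.6 * 1000
= 3.202 MPa

3.202


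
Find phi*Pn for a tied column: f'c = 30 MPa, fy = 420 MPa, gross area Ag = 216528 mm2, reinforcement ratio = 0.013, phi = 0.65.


Ast = rho * Ag = 0.013 * 216528 = 2814.864 mm2
phi*Pn = 0.65 * 0.80 * (0.85 * 30 * (216528 - 2814.864) + 420 * 2814.864) / 1000
= 3448.6 kN

3448.6


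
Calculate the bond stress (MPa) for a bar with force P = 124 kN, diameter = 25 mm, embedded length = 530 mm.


u = P / (pi * db * ld)
= 124 * 1000 / (pi * 25 * 530)
= 2.979 MPa

2.979


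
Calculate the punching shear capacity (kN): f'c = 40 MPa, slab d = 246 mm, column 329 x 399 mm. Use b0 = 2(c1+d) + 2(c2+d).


b0 = 2*(329 + 246) + 2*(399 + 246) = 2440 mm
Vc = 0.33 * sqrt(40) * 2440 * 246 / 1000
= 1252.76 kN

1252.76


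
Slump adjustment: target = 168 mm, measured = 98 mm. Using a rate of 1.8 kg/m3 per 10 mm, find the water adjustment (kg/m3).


Difference = 168 - 98 = 70 mm
Water adjustment = 70 * 1.8 / 10 = 12.6 kg/m3

12.6


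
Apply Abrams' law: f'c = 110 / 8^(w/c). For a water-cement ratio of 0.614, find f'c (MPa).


f'c = 110 / 8^0.614
= 110 / 3.585
= 30.68 MPa

30.68


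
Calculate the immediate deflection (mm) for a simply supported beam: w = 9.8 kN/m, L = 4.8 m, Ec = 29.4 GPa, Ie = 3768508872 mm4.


Convert: L = 4.8 m = 4800 mm, Ec = 29.4 GPa = 29400 MPa
delta = 5 * 9.8 * 4800^4 / (384 * 29400 * 3768508872)
= 0.61 mm

0.61


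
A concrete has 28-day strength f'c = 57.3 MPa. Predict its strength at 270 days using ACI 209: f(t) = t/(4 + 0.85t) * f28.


f(270) = 270 / (4 + 0.85 * 270) * 57.3
= 270 / 233.5 * 57.3
= 66.26 MPa

66.26


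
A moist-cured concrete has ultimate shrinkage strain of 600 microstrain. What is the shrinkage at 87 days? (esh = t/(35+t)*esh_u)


esh(87) = 87 / (35 + 87) * 600
= 87 / 122 * 600
= 427.9 microstrain

427.9


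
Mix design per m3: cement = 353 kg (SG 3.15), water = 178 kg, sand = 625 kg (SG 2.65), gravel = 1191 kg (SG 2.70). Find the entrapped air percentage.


Vol cement = 353 / (3.15 * 1000) = 0.112063 m3
Vol water = 178 / 1000 = 0.178 m3
Vol sand = 625 / (2.65 * 1000) = 0.235849 m3
Vol gravel = 1191 / (2.70 * 1000) = 0.441111 m3
Total solid + water volume = 0.967024 m3
Air = (1 - 0.967024) * 100 = 3.3%

3.3


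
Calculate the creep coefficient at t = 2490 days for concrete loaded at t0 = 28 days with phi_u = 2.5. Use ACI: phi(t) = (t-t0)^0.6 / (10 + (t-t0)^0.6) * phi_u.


dt = 2490 - 28 = 2462
phi = 2462^0.6 / (10 + 2462^0.6) * 2.5
= 2.289

2.289


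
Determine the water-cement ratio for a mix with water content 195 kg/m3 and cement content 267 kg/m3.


w/c = water / cement
w/c = 195 / 267 = 0.73

0.73


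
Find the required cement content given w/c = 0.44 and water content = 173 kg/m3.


Cement = water / (w/c)
= 173 / 0.44
= 393.2 kg/m3

393.2


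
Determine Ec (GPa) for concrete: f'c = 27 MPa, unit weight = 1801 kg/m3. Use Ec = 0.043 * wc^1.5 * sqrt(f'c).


Ec = 0.043 * 1801^1.5 * sqrt(27) / 1000
= 17.08 GPa

17.08


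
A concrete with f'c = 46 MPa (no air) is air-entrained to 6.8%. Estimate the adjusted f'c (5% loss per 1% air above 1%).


Strength loss = (6.8 - 1) * 5 = 29.0%
f'c = 46 * (1 - 29.0/100)
= 32.66 MPa

32.66


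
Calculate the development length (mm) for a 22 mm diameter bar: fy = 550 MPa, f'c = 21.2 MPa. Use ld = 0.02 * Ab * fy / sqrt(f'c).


Ab = pi * 22^2 / 4 = 380.133 mm2
ld = 0.02 * 380.133 * 550 / sqrt(21.2)
= 908.2 mm

908.2


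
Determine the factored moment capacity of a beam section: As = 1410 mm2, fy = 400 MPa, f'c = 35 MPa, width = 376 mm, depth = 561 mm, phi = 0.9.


a = As * fy / (0.85 * f'c * b)
= 1410 * 400 / (0.85 * 35 * 376)
= 50.4202 mm
Mn = As * fy * (d - a/2) / 10^6
= 302.1855 kN-m
phi*Mn = 0.9 * 302.1855 = 271.97 kN-m

271.97


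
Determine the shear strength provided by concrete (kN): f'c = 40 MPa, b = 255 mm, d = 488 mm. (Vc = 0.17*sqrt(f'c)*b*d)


Vc = 0.17 * sqrt(40) * 255 * 488 / 1000
= 133.79 kN

133.79


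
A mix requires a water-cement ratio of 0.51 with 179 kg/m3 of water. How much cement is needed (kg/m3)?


Cement = water / (w/c)
= 179 / 0.51
= 351.0 kg/m3

351.0


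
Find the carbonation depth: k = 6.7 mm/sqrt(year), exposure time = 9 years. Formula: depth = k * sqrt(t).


depth = k * sqrt(t)
= 6.7 * sqrt(9)
= 20.1 mm

20.1


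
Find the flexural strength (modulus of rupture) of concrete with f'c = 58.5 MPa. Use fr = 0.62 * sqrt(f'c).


fr = 0.62 * sqrt(58.5)
= 4.742 MPa

4.742


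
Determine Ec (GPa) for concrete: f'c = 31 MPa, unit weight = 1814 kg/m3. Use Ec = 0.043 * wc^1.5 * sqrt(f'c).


Ec = 0.043 * 1814^1.5 * sqrt(31) / 1000
= 18.5 GPa

18.5


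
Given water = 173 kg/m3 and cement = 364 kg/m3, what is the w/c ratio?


w/c = water / cement
w/c = 173 / 364 = 0.475

0.475


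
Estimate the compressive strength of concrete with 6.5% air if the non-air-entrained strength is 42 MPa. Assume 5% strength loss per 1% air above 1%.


Strength loss = (6.5 - 1) * 5 = 27.5%
f'c = 42 * (1 - 27.5/100)
= 30.45 MPa

30.45


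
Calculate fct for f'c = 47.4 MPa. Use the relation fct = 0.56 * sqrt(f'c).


fct = 0.56 * sqrt(47.4)
= 0.56 * 6.885
= 3.855 MPa

3.855


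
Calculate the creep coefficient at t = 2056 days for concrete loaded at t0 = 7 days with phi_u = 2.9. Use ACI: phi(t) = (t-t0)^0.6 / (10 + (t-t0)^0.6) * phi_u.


dt = 2056 - 7 = 2049
phi = 2049^0.6 / (10 + 2049^0.6) * 2.9
= 2.629

2.629


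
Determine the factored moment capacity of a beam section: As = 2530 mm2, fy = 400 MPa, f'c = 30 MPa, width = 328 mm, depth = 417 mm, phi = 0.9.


a = As * fy / (0.85 * f'c * b)
= 2530 * 400 / (0.85 * 30 * 328)
= 120.9947 mm
Mn = As * fy * (d - a/2) / 10^6
= 360.7807 kN-m
phi*Mn = 0.9 * 360.7807 = 324.7 kN-m

324.7


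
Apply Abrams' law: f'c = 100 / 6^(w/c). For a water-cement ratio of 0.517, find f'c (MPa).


f'c = 100 / 6^0.517
= 100 / 2.525
= 39.6 MPa

39.6


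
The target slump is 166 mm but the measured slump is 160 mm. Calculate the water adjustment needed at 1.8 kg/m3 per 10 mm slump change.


Difference = 166 - 160 = 6 mm
Water adjustment = 6 * 1.8 / 10 = 1.1 kg/m3

1.1


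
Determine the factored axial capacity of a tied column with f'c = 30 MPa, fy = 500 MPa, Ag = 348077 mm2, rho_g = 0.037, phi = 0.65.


Ast = rho * Ag = 0.037 * 348077 = 12878.849 mm2
phi*Pn = 0.65 * 0.80 * (0.85 * 30 * (348077 - 12878.849) + 500 * 12878.849) / 1000
= 7793.23 kN

7793.23


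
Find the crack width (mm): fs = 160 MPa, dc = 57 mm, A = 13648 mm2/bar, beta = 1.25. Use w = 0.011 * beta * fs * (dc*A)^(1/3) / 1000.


w = 0.011 * beta * fs * (dc * A)^(1/3) / 1000
= 0.011 * 1.25 * 160 * (57 * 13648)^(1/3) / 1000
= 0.202 mm

0.202


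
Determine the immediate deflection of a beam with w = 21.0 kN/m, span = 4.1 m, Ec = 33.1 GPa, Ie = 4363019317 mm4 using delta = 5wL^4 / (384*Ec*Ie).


Convert: L = 4.1 m = 4100 mm, Ec = 33.1 GPa = 33100 MPa
delta = 5 * 21.0 * 4100^4 / (384 * 33100 * 4363019317)
= 0.54 mm

0.54


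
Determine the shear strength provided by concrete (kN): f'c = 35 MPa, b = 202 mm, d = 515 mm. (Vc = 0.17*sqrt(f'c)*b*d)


Vc = 0.17 * sqrt(35) * 202 * 515 / 1000
= 104.63 kN

104.63


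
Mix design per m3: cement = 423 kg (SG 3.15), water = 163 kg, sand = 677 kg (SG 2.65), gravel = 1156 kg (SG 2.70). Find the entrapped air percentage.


Vol cement = 423 / (3.15 * 1000) = 0.134286 m3
Vol water = 163 / 1000 = 0.163 m3
Vol sand = 677 / (2.65 * 1000) = 0.255472 m3
Vol gravel = 1156 / (2.70 * 1000) = 0.428148 m3
Total solid + water volume = 0.980906 m3
Air = (1 - 0.980906) * 100 = 1.91%

1.91


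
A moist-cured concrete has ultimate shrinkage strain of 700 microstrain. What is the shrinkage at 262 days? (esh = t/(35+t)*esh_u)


esh(262) = 262 / (35 + 262) * 700
= 262 / 297 * 700
= 617.5 microstrain

617.5


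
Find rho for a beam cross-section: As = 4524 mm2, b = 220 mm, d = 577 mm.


rho = As / (b * d)
= 4524 / (220 * 577)
= 0.0356

0.0356


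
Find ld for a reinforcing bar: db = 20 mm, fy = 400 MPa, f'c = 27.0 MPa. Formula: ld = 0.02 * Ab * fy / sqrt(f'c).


Ab = pi * 20^2 / 4 = 314.159 mm2
ld = 0.02 * 314.159 * 400 / sqrt(27.0)
= 483.7 mm

483.7


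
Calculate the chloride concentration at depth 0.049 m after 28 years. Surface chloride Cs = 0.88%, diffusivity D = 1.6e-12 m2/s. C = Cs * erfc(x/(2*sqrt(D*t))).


t_seconds = 28 * 365.25 * 24 * 3600 = 883612800.0 s
arg = 0.049 / (2 * sqrt(1.6e-12 * 883612800.0))
= 0.6516
erfc(0.6516) = 0.3568
C = 0.88 * 0.3568 = 0.314%

0.314


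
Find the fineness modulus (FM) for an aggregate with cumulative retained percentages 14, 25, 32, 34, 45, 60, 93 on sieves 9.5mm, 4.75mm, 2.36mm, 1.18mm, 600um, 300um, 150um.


FM = sum(cumulative % retained) / 100
= 303 / 100
= 3.03

3.03


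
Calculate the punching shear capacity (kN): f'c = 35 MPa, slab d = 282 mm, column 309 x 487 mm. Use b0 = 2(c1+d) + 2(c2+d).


b0 = 2*(309 + 282) + 2*(487 + 282) = 2720 mm
Vc = 0.33 * sqrt(35) * 2720 * 282 / 1000
= 1497.5 kN

1497.5


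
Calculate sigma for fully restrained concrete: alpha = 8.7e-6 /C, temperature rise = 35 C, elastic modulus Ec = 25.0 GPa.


sigma = alpha * dT * Ec
= 8.7e-6 * 35 * 25.0 * 1000
= 7.612 MPa

7.612


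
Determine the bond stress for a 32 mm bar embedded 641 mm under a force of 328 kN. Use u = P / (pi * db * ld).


u = P / (pi * db * ld)
= 328 * 1000 / (pi * 32 * 641)
= 5.09 MPa

5.09


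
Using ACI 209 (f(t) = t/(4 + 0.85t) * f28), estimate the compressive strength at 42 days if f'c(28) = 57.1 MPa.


f(42) = 42 / (4 + 0.85 * 42) * 57.1
= 42 / 39.7 * 57.1
= 60.41 MPa

60.41


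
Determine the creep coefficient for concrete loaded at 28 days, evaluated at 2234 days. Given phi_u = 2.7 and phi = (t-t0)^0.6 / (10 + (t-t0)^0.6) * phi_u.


dt = 2234 - 28 = 2206
phi = 2206^0.6 / (10 + 2206^0.6) * 2.7
= 2.458

2.458


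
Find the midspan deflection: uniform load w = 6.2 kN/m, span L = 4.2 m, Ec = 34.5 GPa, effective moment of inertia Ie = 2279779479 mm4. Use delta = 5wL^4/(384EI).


Convert: L = 4.2 m = 4200 mm, Ec = 34.5 GPa = 34500 MPa
delta = 5 * 6.2 * 4200^4 / (384 * 34500 * 2279779479)
= 0.32 mm

0.32


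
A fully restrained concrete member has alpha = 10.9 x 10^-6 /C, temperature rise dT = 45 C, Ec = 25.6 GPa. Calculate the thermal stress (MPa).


sigma = alpha * dT * Ec
= 10.9e-6 * 45 * 25.6 * 1000
= 12.557 MPa

12.557


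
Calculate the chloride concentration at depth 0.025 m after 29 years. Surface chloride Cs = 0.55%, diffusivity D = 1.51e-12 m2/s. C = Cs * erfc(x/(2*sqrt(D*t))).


t_seconds = 29 * 365.25 * 24 * 3600 = 915170400.0 s
arg = 0.025 / (2 * sqrt(1.51e-12 * 915170400.0))
= 0.3363
erfc(0.3363) = 0.6344
C = 0.55 * 0.6344 = 0.3489%

0.3489


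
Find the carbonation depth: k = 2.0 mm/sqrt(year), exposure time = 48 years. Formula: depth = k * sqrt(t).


depth = k * sqrt(t)
= 2.0 * sqrt(48)
= 13.86 mm

13.86


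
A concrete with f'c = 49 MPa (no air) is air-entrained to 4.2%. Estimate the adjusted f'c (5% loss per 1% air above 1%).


Strength loss = (4.2 - 1) * 5 = 16.0%
f'c = 49 * (1 - 16.0/100)
= 41.16 MPa

41.16


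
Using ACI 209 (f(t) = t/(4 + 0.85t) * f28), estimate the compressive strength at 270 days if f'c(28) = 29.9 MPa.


f(270) = 270 / (4 + 0.85 * 270) * 29.9
= 270 / 233.5 * 29.9
= 34.57 MPa

34.57


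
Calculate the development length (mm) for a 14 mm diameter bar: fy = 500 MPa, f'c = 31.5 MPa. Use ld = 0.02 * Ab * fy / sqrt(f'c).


Ab = pi * 14^2 / 4 = 153.938 mm2
ld = 0.02 * 153.938 * 500 / sqrt(31.5)
= 274.3 mm

274.3


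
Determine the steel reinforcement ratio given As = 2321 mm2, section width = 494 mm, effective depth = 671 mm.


rho = As / (b * d)
= 2321 / (494 * 671)
= 0.007

0.007


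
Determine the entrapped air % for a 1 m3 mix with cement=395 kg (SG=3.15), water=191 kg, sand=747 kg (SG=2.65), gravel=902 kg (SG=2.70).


Vol cement = 395 / (3.15 * 1000) = 0.125397 m3
Vol water = 191 / 1000 = 0.191 m3
Vol sand = 747 / (2.65 * 1000) = 0.281887 m3
Vol gravel = 902 / (2.70 * 1000) = 0.334074 m3
Total solid + water volume = 0.932358 m3
Air = (1 - 0.932358) * 100 = 6.76%

6.76


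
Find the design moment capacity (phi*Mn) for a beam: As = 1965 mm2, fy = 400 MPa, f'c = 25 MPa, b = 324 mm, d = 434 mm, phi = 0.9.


a = As * fy / (0.85 * f'c * b)
= 1965 * 400 / (0.85 * 25 * 324)
= 114.1612 mm
Mn = As * fy * (d - a/2) / 10^6
= 296.2586 kN-m
phi*Mn = 0.9 * 296.2586 = 266.63 kN-m

266.63


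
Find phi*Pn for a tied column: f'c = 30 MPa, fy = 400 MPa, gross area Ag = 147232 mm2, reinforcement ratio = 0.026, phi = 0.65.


Ast = rho * Ag = 0.026 * 147232 = 3828.032 mm2
phi*Pn = 0.65 * 0.80 * (0.85 * 30 * (147232 - 3828.032) + 400 * 3828.032) / 1000
= 2697.77 kN

2697.77


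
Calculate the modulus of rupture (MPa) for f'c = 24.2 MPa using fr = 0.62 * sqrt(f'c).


fr = 0.62 * sqrt(24.2)
= 3.05 MPa

3.05


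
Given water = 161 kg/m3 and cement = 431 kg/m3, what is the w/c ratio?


w/c = water / cement
w/c = 161 / 431 = 0.374

0.374


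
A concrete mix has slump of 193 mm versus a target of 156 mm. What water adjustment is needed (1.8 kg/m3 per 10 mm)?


Difference = 156 - 193 = -37 mm
Water adjustment = -37 * 1.8 / 10 = -6.7 kg/m3

-6.7


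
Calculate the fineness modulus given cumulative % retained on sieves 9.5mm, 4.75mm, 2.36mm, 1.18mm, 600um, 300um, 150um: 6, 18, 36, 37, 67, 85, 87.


FM = sum(cumulative % retained) / 100
= 336 / 100
= 3.36

3.36


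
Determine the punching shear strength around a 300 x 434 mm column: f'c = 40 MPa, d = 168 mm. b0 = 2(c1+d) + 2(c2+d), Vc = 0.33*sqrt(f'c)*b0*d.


b0 = 2*(300 + 168) + 2*(434 + 168) = 2140 mm
Vc = 0.33 * sqrt(40) * 2140 * 168 / 1000
= 750.36 kN

750.36


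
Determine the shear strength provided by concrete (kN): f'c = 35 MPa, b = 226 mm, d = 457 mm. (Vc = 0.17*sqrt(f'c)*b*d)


Vc = 0.17 * sqrt(35) * 226 * 457 / 1000
= 103.87 kN

103.87


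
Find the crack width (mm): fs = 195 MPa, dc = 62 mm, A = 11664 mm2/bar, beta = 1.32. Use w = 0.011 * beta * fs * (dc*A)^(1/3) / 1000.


w = 0.011 * beta * fs * (dc * A)^(1/3) / 1000
= 0.011 * 1.32 * 195 * (62 * 11664)^(1/3) / 1000
= 0.254 mm

0.254


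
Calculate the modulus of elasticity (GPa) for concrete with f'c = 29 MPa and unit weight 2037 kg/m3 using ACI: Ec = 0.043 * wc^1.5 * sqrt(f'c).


Ec = 0.043 * 2037^1.5 * sqrt(29) / 1000
= 21.29 GPa

21.29


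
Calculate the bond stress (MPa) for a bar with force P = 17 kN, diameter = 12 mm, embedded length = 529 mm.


u = P / (pi * db * ld)
= 17 * 1000 / (pi * 12 * 529)
= 0.852 MPa

0.852


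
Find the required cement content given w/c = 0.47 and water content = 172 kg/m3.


Cement = water / (w/c)
= 172 / 0.47
= 366.0 kg/m3

366.0


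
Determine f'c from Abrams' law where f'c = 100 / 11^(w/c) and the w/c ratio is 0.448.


f'c = 100 / 11^0.448
= 100 / 2.928
= 34.16 MPa

34.16


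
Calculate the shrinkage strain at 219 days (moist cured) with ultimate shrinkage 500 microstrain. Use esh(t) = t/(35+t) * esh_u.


esh(219) = 219 / (35 + 219) * 500
= 219 / 254 * 500
= 431.1 microstrain

431.1


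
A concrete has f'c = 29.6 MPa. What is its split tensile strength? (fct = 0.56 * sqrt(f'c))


fct = 0.56 * sqrt(29.6)
= 0.56 * 5.441
= 3.047 MPa

3.047


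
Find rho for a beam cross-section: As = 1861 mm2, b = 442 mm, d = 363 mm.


rho = As / (b * d)
= 1861 / (442 * 363)
= 0.0116

0.0116


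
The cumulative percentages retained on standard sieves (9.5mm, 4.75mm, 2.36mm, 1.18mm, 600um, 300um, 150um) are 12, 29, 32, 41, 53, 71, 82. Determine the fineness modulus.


FM = sum(cumulative % retained) / 100
= 320 / 100
= 3.2

3.2


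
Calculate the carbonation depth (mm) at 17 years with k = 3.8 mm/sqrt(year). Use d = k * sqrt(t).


depth = k * sqrt(t)
= 3.8 * sqrt(17)
= 15.67 mm

15.67


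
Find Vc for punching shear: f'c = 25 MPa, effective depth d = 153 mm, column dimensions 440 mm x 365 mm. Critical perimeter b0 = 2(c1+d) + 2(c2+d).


b0 = 2*(440 + 153) + 2*(365 + 153) = 2222 mm
Vc = 0.33 * sqrt(25) * 2222 * 153 / 1000
= 560.94 kN

560.94


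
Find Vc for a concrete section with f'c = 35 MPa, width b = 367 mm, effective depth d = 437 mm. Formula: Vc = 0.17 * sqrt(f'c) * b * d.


Vc = 0.17 * sqrt(35) * 367 * 437 / 1000
= 161.3 kN

161.3


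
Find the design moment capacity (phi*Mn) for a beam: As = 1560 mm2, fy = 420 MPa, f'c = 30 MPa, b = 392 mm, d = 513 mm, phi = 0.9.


a = As * fy / (0.85 * f'c * b)
= 1560 * 420 / (0.85 * 30 * 392)
= 65.5462 mm
Mn = As * fy * (d - a/2) / 10^6
= 314.6447 kN-m
phi*Mn = 0.9 * 314.6447 = 283.18 kN-m

283.18


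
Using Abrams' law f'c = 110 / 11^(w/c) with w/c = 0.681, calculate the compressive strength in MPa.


f'c = 110 / 11^0.681
= 110 / 5.119
= 21.49 MPa

21.49


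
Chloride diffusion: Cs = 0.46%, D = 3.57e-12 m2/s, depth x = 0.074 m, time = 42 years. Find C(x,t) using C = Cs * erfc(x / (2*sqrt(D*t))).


t_seconds = 42 * 365.25 * 24 * 3600 = 1325419200.0 s
arg = 0.074 / (2 * sqrt(3.57e-12 * 1325419200.0))
= 0.5379
erfc(0.5379) = 0.4468
C = 0.46 * 0.4468 = 0.2055%

0.2055


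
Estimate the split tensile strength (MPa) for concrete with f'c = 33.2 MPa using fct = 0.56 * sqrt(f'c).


fct = 0.56 * sqrt(33.2)
= 0.56 * 5.762
= 3.227 MPa

3.227


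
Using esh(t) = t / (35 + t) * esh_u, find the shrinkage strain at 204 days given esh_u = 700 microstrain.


esh(204) = 204 / (35 + 204) * 700
= 204 / 239 * 700
= 597.5 microstrain

597.5


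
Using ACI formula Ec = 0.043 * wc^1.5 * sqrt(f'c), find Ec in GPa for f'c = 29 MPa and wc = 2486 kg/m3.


Ec = 0.043 * 2486^1.5 * sqrt(29) / 1000
= 28.7 GPa

28.7


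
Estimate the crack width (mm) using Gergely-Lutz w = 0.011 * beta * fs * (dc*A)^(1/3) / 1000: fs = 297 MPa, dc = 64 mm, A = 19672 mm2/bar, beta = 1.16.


w = 0.011 * beta * fs * (dc * A)^(1/3) / 1000
= 0.011 * 1.16 * 297 * (64 * 19672)^(1/3) / 1000
= 0.409 mm

0.409


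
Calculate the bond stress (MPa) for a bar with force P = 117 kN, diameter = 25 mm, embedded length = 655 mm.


u = P / (pi * db * ld)
= 117 * 1000 / (pi * 25 * 655)
= 2.274 MPa

2.274


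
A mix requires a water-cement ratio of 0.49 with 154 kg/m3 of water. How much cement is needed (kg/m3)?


Cement = water / (w/c)
= 154 / 0.49
= 314.3 kg/m3

314.3


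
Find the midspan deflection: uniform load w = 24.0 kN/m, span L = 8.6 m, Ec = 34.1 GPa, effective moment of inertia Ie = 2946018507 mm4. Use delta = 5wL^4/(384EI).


Convert: L = 8.6 m = 8600 mm, Ec = 34.1 GPa = 34100 MPa
delta = 5 * 24.0 * 8600^4 / (384 * 34100 * 2946018507)
= 17.02 mm

17.02


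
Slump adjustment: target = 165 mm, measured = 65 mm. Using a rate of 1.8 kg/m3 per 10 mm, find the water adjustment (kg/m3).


Difference = 165 - 65 = 100 mm
Water adjustment = 100 * 1.8 / 10 = 18.0 kg/m3

18.0


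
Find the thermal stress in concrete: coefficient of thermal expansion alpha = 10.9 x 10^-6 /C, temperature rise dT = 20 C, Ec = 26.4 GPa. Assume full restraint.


sigma = alpha * dT * Ec
= 10.9e-6 * 20 * 26.4 * 1000
= 5.755 MPa

5.755


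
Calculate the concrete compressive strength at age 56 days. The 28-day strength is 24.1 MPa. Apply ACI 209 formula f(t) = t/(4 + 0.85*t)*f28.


f(56) = 56 / (4 + 0.85 * 56) * 24.1
= 56 / 51.6 * 24.1
= 26.16 MPa

26.16


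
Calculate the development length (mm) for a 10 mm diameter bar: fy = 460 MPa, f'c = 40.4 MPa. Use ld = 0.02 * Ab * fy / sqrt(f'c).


Ab = pi * 10^2 / 4 = 78.54 mm2
ld = 0.02 * 78.54 * 460 / sqrt(40.4)
= 113.7 mm

113.7


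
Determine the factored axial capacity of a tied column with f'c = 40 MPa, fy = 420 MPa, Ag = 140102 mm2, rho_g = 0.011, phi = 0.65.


Ast = rho * Ag = 0.011 * 140102 = 1541.122 mm2
phi*Pn = 0.65 * 0.80 * (0.85 * 40 * (140102 - 1541.122) + 420 * 1541.122) / 1000
= 2786.34 kN

2786.34


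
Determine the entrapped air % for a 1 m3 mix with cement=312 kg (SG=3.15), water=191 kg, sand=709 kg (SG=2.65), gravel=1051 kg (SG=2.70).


Vol cement = 312 / (3.15 * 1000) = 0.099048 m3
Vol water = 191 / 1000 = 0.191 m3
Vol sand = 709 / (2.65 * 1000) = 0.267547 m3
Vol gravel = 1051 / (2.70 * 1000) = 0.389259 m3
Total solid + water volume = 0.946854 m3
Air = (1 - 0.946854) * 100 = 5.31%

5.31


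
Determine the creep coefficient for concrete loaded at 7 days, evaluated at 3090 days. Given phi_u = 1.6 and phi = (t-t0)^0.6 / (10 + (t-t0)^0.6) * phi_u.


dt = 3090 - 7 = 3083
phi = 3083^0.6 / (10 + 3083^0.6) * 1.6
= 1.481

1.481


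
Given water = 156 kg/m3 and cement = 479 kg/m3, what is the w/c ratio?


w/c = water / cement
w/c = 156 / 479 = 0.326

0.326


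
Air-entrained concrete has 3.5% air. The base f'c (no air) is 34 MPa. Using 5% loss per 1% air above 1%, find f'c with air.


Strength loss = (3.5 - 1) * 5 = 12.5%
f'c = 34 * (1 - 12.5/100)
= 29.75 MPa

29.75


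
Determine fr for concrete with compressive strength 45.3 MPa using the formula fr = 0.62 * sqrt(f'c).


fr = 0.62 * sqrt(45.3)
= 4.173 MPa

4.173
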